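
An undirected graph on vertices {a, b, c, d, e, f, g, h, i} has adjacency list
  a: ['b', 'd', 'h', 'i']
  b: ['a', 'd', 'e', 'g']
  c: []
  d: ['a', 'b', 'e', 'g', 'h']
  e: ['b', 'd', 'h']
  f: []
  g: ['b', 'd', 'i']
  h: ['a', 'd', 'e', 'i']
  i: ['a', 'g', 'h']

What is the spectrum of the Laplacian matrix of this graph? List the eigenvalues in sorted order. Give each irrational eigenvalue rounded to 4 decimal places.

[0, 0, 0, 2.3325, 2.7952, 3.8538, 4.7584, 5.9090, 6.3510]

Each diagonal entry of L is the vertex degree and each off-diagonal entry is -1 where an edge is present, 0 otherwise; in the order [a, b, c, d, e, f, g, h, i] the diagonal is [4, 4, 0, 5, 3, 0, 3, 4, 3]. Since every row of L sums to 0, the all-ones vector is in the kernel and 0 is an eigenvalue. The 3 zero eigenvalues correspond to the 3 connected components. The eigenvalues sum to 26, which equals trace(L) = 2|E|. There are 3 zeros in the spectrum, matching the 3 components.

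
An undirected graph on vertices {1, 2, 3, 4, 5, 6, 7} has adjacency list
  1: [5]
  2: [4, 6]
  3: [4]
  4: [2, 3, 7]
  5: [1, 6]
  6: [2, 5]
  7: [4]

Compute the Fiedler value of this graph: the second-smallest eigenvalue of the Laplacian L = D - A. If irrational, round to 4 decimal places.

0.2254

Each diagonal entry of L is the vertex degree and each off-diagonal entry is -1 where an edge is present, 0 otherwise; in the order [1, 2, 3, 4, 5, 6, 7] the diagonal is [1, 2, 1, 3, 2, 2, 1]. The sorted Laplacian eigenvalues are [0, 0.2254, 1, 1, 2.1859, 3.3604, 4.2283]; the algebraic connectivity is the second entry, 0.2254. By the matrix-tree theorem the graph has (1/7) * product of the nonzero eigenvalues = 1 spanning tree. There is one zero in the spectrum, matching the 1 component.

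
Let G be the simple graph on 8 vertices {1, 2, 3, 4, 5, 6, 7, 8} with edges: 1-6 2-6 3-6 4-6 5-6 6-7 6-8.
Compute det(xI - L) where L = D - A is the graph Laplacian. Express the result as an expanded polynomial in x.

Reading degrees in the order [1, 2, 3, 4, 5, 6, 7, 8] gives [1, 1, 1, 1, 1, 7, 1, 1]; set D = diag(1, 1, 1, 1, 1, 7, 1, 1) and form L = D - A. The eigenvalues of L are [0, 1, 1, 1, 1, 1, 1, 8]; the characteristic polynomial is the product of (x - lambda_i), which multiplies out to x^8 - 14x^7 + 63x^6 - 140x^5 + 175x^4 - 126x^3 + 49x^2 - 8x. Since p(0) = det(-L) = 0, x divides p(x). The largest eigenvalue, 8, is at most the vertex count 8.

x^8 - 14x^7 + 63x^6 - 140x^5 + 175x^4 - 126x^3 + 49x^2 - 8x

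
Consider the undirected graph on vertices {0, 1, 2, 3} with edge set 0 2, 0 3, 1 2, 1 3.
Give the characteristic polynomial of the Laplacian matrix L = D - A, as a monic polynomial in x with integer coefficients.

x^4 - 8x^3 + 20x^2 - 16x

Each diagonal entry of L is the vertex degree and each off-diagonal entry is -1 where an edge is present, 0 otherwise; in the order [0, 1, 2, 3] the diagonal is [2, 2, 2, 2]. The eigenvalues of L are [0, 2, 2, 4]; the characteristic polynomial is the product of (x - lambda_i), which multiplies out to x^4 - 8x^3 + 20x^2 - 16x. The constant term is 0 because L is singular (the all-ones vector lies in its kernel). The largest eigenvalue, 4, is at most the vertex count 4.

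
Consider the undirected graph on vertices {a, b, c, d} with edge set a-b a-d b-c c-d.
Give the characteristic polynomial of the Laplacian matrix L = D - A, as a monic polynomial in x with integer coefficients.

x^4 - 8x^3 + 20x^2 - 16x

With the vertex order [a, b, c, d], the degrees are [2, 2, 2, 2], giving D = diag(2, 2, 2, 2) and L = D - A. Computing det(xI - L) by cofactor expansion (or equivalently via sum-over-permutations) gives x^4 - 8x^3 + 20x^2 - 16x. The coefficient of x^3 equals -trace(L) = -8, matching the sum of degrees. There is one zero in the spectrum, matching the 1 component. The eigenvalues sum to 8, which equals trace(L) = 2|E|.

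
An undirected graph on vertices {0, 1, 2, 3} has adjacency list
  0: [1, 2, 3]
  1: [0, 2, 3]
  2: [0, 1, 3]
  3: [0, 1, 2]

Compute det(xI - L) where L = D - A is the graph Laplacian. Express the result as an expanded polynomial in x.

x^4 - 12x^3 + 48x^2 - 64x

Each diagonal entry of L is the vertex degree and each off-diagonal entry is -1 where an edge is present, 0 otherwise; in the order [0, 1, 2, 3] the diagonal is [3, 3, 3, 3]. Computing det(xI - L) by cofactor expansion (or equivalently via sum-over-permutations) gives x^4 - 12x^3 + 48x^2 - 64x. The constant term is 0 because L is singular (the all-ones vector lies in its kernel). There is one zero in the spectrum, matching the 1 component.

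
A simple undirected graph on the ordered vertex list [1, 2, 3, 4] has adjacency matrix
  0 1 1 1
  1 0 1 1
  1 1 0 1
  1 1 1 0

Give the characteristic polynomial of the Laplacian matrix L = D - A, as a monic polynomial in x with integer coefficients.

Each diagonal entry of L is the vertex degree and each off-diagonal entry is -1 where an edge is present, 0 otherwise; in the order [1, 2, 3, 4] the diagonal is [3, 3, 3, 3]. The eigenvalues of L are [0, 4, 4, 4]; the characteristic polynomial is the product of (x - lambda_i), which multiplies out to x^4 - 12x^3 + 48x^2 - 64x. Since p(0) = det(-L) = 0, x divides p(x). The largest eigenvalue, 4, is at most the vertex count 4. By the matrix-tree theorem the graph has (1/4) * product of the nonzero eigenvalues = 16 spanning trees.

x^4 - 12x^3 + 48x^2 - 64x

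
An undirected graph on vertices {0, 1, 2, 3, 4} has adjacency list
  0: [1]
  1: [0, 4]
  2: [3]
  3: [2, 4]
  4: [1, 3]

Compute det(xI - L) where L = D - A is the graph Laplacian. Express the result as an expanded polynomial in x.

x^5 - 8x^4 + 21x^3 - 20x^2 + 5x

Reading degrees in the order [0, 1, 2, 3, 4] gives [1, 2, 1, 2, 2]; set D = diag(1, 2, 1, 2, 2) and form L = D - A. L has integer entries, so p(x) = det(xI - L) has integer coefficients. Expanding the determinant yields x^5 - 8x^4 + 21x^3 - 20x^2 + 5x. Since p(0) = det(-L) = 0, x divides p(x). There is one zero in the spectrum, matching the 1 component. By the matrix-tree theorem the graph has (1/5) * product of the nonzero eigenvalues = 1 spanning tree.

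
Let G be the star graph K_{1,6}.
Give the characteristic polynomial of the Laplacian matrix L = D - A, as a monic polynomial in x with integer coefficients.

The graph has 7 vertices and degree multiset [6, 1, 1, 1, 1, 1, 1]; D is the diagonal matrix of degrees and L = D - A. Computing det(xI - L) by cofactor expansion (or equivalently via sum-over-permutations) gives x^7 - 12x^6 + 45x^5 - 80x^4 + 75x^3 - 36x^2 + 7x. The constant term is 0 because L is singular (the all-ones vector lies in its kernel).

x^7 - 12x^6 + 45x^5 - 80x^4 + 75x^3 - 36x^2 + 7x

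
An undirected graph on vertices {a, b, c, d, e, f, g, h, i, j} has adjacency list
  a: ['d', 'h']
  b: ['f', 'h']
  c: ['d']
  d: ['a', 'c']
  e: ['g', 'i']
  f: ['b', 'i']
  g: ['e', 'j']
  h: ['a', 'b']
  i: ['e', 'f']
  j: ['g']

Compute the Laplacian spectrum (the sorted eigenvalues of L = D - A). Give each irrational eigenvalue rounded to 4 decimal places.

[0, 0.0979, 0.3820, 0.8244, 1.3820, 2, 2.6180, 3.1756, 3.6180, 3.9021]

Reading degrees in the order [a, b, c, d, e, f, g, h, i, j] gives [2, 2, 1, 2, 2, 2, 2, 2, 2, 1]; set D = diag(2, 2, 1, 2, 2, 2, 2, 2, 2, 1) and form L = D - A. The multiplicity of 0 as a Laplacian eigenvalue equals the number of connected components. The single zero eigenvalue shows the graph is connected. There is one zero in the spectrum, matching the 1 component.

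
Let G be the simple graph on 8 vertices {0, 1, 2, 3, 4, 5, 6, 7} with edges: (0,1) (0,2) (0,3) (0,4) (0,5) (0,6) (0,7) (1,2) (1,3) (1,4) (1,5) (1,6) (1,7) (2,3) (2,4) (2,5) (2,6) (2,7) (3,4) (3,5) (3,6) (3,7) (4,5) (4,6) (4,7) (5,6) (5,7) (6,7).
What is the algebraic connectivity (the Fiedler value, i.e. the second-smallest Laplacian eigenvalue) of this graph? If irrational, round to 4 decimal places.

Each diagonal entry of L is the vertex degree and each off-diagonal entry is -1 where an edge is present, 0 otherwise; in the order [0, 1, 2, 3, 4, 5, 6, 7] the diagonal is [7, 7, 7, 7, 7, 7, 7, 7]. The sorted Laplacian eigenvalues are [0, 8, 8, 8, 8, 8, 8, 8]; the algebraic connectivity is the second entry, 8. There is one zero in the spectrum, matching the 1 component. By the matrix-tree theorem the graph has (1/8) * product of the nonzero eigenvalues = 262144 spanning trees.

8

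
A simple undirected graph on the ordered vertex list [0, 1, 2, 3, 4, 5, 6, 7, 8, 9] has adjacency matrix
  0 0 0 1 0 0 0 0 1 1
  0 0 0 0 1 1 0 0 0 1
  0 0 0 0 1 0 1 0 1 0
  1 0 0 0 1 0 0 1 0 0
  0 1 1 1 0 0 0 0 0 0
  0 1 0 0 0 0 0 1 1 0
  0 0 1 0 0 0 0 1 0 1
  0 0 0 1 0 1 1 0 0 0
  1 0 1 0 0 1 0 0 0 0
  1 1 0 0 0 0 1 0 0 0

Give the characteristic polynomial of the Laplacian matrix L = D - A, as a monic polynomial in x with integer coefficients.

With the vertex order [0, 1, 2, 3, 4, 5, 6, 7, 8, 9], the degrees are [3, 3, 3, 3, 3, 3, 3, 3, 3, 3], giving D = diag(3, 3, 3, 3, 3, 3, 3, 3, 3, 3) and L = D - A. The eigenvalues of L are [0, 2, 2, 2, 2, 2, 5, 5, 5, 5]; the characteristic polynomial is the product of (x - lambda_i), which multiplies out to x^10 - 30x^9 + 390x^8 - 2880x^7 + 13305x^6 - 39882x^5 + 77640x^4 - 94800x^3 + 66000x^2 - 20000x. The constant term is 0 because L is singular (the all-ones vector lies in its kernel).

x^10 - 30x^9 + 390x^8 - 2880x^7 + 13305x^6 - 39882x^5 + 77640x^4 - 94800x^3 + 66000x^2 - 20000x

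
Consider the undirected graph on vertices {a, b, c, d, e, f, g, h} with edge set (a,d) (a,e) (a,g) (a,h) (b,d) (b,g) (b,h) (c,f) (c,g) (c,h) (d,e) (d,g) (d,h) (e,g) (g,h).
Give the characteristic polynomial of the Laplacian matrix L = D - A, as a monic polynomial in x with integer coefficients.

x^8 - 30x^7 + 370x^6 - 2412x^5 + 8871x^4 - 18066x^3 + 18202x^2 - 6392x

Each diagonal entry of L is the vertex degree and each off-diagonal entry is -1 where an edge is present, 0 otherwise; in the order [a, b, c, d, e, f, g, h] the diagonal is [4, 3, 3, 5, 3, 1, 6, 5]. L has integer entries, so p(x) = det(xI - L) has integer coefficients. Expanding the determinant yields x^8 - 30x^7 + 370x^6 - 2412x^5 + 8871x^4 - 18066x^3 + 18202x^2 - 6392x. Since p(0) = det(-L) = 0, x divides p(x).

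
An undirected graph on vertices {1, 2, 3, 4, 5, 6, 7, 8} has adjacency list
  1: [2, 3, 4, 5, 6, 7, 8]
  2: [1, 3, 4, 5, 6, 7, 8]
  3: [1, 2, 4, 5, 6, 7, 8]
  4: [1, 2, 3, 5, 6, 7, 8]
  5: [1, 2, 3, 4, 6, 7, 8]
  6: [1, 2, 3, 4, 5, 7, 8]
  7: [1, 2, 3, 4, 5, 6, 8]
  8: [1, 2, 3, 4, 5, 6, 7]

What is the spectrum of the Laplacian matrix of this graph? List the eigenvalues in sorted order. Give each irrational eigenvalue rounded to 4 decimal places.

Each diagonal entry of L is the vertex degree and each off-diagonal entry is -1 where an edge is present, 0 otherwise; in the order [1, 2, 3, 4, 5, 6, 7, 8] the diagonal is [7, 7, 7, 7, 7, 7, 7, 7]. Since every row of L sums to 0, the all-ones vector is in the kernel and 0 is an eigenvalue. The single zero eigenvalue shows the graph is connected. By the matrix-tree theorem the graph has (1/8) * product of the nonzero eigenvalues = 262144 spanning trees. The largest eigenvalue, 8, is at most the vertex count 8.

[0, 8, 8, 8, 8, 8, 8, 8]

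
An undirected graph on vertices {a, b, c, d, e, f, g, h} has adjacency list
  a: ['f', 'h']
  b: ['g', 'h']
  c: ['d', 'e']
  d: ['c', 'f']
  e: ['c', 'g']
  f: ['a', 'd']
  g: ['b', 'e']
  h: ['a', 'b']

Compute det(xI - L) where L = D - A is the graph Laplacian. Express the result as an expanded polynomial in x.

x^8 - 16x^7 + 104x^6 - 352x^5 + 660x^4 - 672x^3 + 336x^2 - 64x

Each diagonal entry of L is the vertex degree and each off-diagonal entry is -1 where an edge is present, 0 otherwise; in the order [a, b, c, d, e, f, g, h] the diagonal is [2, 2, 2, 2, 2, 2, 2, 2]. Computing det(xI - L) by cofactor expansion (or equivalently via sum-over-permutations) gives x^8 - 16x^7 + 104x^6 - 352x^5 + 660x^4 - 672x^3 + 336x^2 - 64x. The coefficient of x^7 equals -trace(L) = -16, matching the sum of degrees. The eigenvalues sum to 16, which equals trace(L) = 2|E|. By the matrix-tree theorem the graph has (1/8) * product of the nonzero eigenvalues = 8 spanning trees.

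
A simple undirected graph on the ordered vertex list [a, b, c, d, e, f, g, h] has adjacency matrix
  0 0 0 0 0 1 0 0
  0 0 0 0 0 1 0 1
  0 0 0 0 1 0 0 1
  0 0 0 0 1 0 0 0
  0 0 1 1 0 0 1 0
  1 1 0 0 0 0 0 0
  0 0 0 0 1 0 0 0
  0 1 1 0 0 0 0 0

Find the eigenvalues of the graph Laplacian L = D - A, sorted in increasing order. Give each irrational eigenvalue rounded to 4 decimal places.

[0, 0.1667, 0.7276, 1, 1.6353, 2.6729, 3.5643, 4.2332]

Each diagonal entry of L is the vertex degree and each off-diagonal entry is -1 where an edge is present, 0 otherwise; in the order [a, b, c, d, e, f, g, h] the diagonal is [1, 2, 2, 1, 3, 2, 1, 2]. L is symmetric positive semidefinite, so every eigenvalue is real and nonnegative. The largest eigenvalue, 4.2332, is at most the vertex count 8.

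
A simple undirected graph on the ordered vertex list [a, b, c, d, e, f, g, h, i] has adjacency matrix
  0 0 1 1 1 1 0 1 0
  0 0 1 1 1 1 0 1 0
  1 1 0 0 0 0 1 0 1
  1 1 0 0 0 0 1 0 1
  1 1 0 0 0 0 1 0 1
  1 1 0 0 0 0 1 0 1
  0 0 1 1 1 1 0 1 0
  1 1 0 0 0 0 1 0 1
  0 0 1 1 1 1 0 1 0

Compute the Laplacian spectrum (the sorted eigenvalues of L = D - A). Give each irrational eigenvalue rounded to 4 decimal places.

Each diagonal entry of L is the vertex degree and each off-diagonal entry is -1 where an edge is present, 0 otherwise; in the order [a, b, c, d, e, f, g, h, i] the diagonal is [5, 5, 4, 4, 4, 4, 5, 4, 5]. The multiplicity of 0 as a Laplacian eigenvalue equals the number of connected components. The largest eigenvalue, 9, is at most the vertex count 9. There is one zero in the spectrum, matching the 1 component.

[0, 4, 4, 4, 4, 5, 5, 5, 9]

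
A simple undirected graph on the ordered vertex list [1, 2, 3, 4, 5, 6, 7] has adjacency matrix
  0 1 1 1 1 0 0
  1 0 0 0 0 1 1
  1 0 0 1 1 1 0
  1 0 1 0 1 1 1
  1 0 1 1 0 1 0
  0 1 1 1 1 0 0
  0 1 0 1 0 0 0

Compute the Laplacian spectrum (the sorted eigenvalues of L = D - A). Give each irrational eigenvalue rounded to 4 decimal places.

[0, 1.6864, 3.1640, 4, 5, 5.6636, 6.4860]

Each diagonal entry of L is the vertex degree and each off-diagonal entry is -1 where an edge is present, 0 otherwise; in the order [1, 2, 3, 4, 5, 6, 7] the diagonal is [4, 3, 4, 5, 4, 4, 2]. Diagonalising L (or applying a numerical eigensolver to the 7x7 matrix) gives the spectrum above. By the matrix-tree theorem the graph has (1/7) * product of the nonzero eigenvalues = 560 spanning trees. The eigenvalues sum to 26, which equals trace(L) = 2|E|.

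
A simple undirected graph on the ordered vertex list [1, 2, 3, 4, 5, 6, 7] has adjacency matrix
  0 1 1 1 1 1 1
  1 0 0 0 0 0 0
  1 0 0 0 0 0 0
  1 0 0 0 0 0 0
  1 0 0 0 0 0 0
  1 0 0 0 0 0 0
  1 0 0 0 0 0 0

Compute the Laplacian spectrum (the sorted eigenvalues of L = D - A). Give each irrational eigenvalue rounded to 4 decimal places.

Reading degrees in the order [1, 2, 3, 4, 5, 6, 7] gives [6, 1, 1, 1, 1, 1, 1]; set D = diag(6, 1, 1, 1, 1, 1, 1) and form L = D - A. The multiplicity of 0 as a Laplacian eigenvalue equals the number of connected components. The eigenvalues sum to 12, which equals trace(L) = 2|E|.

[0, 1, 1, 1, 1, 1, 7]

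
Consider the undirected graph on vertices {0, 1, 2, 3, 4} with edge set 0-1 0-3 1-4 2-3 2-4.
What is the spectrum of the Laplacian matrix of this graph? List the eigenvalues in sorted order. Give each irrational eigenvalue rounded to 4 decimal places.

[0, 1.3820, 1.3820, 3.6180, 3.6180]

Each diagonal entry of L is the vertex degree and each off-diagonal entry is -1 where an edge is present, 0 otherwise; in the order [0, 1, 2, 3, 4] the diagonal is [2, 2, 2, 2, 2]. L is symmetric positive semidefinite, so every eigenvalue is real and nonnegative. The eigenvalues sum to 10, which equals trace(L) = 2|E|.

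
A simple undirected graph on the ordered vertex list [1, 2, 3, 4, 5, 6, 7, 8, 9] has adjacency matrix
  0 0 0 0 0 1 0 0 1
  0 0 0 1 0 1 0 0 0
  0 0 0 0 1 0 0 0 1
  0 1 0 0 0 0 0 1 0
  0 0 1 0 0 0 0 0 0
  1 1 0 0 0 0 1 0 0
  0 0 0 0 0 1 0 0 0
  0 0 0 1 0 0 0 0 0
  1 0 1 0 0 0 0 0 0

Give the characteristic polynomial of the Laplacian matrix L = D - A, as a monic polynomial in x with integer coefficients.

x^9 - 16x^8 + 104x^7 - 354x^6 + 678x^5 - 730x^4 + 416x^3 - 108x^2 + 9x

With the vertex order [1, 2, 3, 4, 5, 6, 7, 8, 9], the degrees are [2, 2, 2, 2, 1, 3, 1, 1, 2], giving D = diag(2, 2, 2, 2, 1, 3, 1, 1, 2) and L = D - A. L has integer entries, so p(x) = det(xI - L) has integer coefficients. Expanding the determinant yields x^9 - 16x^8 + 104x^7 - 354x^6 + 678x^5 - 730x^4 + 416x^3 - 108x^2 + 9x. The constant term is 0 because L is singular (the all-ones vector lies in its kernel).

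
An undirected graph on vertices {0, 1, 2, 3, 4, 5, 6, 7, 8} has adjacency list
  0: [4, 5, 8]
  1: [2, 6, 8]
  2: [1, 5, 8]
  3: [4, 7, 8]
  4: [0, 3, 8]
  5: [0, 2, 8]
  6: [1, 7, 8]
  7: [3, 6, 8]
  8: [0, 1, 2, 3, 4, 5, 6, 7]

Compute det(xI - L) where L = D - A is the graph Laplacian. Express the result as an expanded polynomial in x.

x^9 - 32x^8 + 428x^7 - 3136x^6 + 13786x^5 - 37232x^4 + 60276x^3 - 53424x^2 + 19845x

With the vertex order [0, 1, 2, 3, 4, 5, 6, 7, 8], the degrees are [3, 3, 3, 3, 3, 3, 3, 3, 8], giving D = diag(3, 3, 3, 3, 3, 3, 3, 3, 8) and L = D - A. Computing det(xI - L) by cofactor expansion (or equivalently via sum-over-permutations) gives x^9 - 32x^8 + 428x^7 - 3136x^6 + 13786x^5 - 37232x^4 + 60276x^3 - 53424x^2 + 19845x. The constant term is 0 because L is singular (the all-ones vector lies in its kernel). The eigenvalues sum to 32, which equals trace(L) = 2|E|.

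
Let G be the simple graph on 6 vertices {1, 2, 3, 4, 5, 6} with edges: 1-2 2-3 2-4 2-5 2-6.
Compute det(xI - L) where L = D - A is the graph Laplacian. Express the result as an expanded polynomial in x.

x^6 - 10x^5 + 30x^4 - 40x^3 + 25x^2 - 6x

Each diagonal entry of L is the vertex degree and each off-diagonal entry is -1 where an edge is present, 0 otherwise; in the order [1, 2, 3, 4, 5, 6] the diagonal is [1, 5, 1, 1, 1, 1]. Computing det(xI - L) by cofactor expansion (or equivalently via sum-over-permutations) gives x^6 - 10x^5 + 30x^4 - 40x^3 + 25x^2 - 6x. The coefficient of x^5 equals -trace(L) = -10, matching the sum of degrees. The eigenvalues sum to 10, which equals trace(L) = 2|E|.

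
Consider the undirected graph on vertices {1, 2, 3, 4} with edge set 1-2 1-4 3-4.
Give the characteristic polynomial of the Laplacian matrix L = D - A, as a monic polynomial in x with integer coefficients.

Each diagonal entry of L is the vertex degree and each off-diagonal entry is -1 where an edge is present, 0 otherwise; in the order [1, 2, 3, 4] the diagonal is [2, 1, 1, 2]. L has integer entries, so p(x) = det(xI - L) has integer coefficients. Expanding the determinant yields x^4 - 6x^3 + 10x^2 - 4x. Since p(0) = det(-L) = 0, x divides p(x). By the matrix-tree theorem the graph has (1/4) * product of the nonzero eigenvalues = 1 spanning tree.

x^4 - 6x^3 + 10x^2 - 4x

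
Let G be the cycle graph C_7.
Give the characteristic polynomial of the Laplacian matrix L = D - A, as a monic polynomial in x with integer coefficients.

x^7 - 14x^6 + 77x^5 - 210x^4 + 294x^3 - 196x^2 + 49x

The graph has 7 vertices and degree multiset [2, 2, 2, 2, 2, 2, 2]; D is the diagonal matrix of degrees and L = D - A. L has integer entries, so p(x) = det(xI - L) has integer coefficients. Expanding the determinant yields x^7 - 14x^6 + 77x^5 - 210x^4 + 294x^3 - 196x^2 + 49x. The coefficient of x^6 equals -trace(L) = -14, matching the sum of degrees. The largest eigenvalue, 3.8019, is at most the vertex count 7. There is one zero in the spectrum, matching the 1 component.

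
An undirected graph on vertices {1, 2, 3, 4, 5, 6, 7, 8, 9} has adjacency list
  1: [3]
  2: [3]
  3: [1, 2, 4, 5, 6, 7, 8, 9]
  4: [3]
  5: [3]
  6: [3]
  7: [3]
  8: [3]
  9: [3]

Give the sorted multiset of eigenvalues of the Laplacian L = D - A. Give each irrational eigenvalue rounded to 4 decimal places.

[0, 1, 1, 1, 1, 1, 1, 1, 9]

Reading degrees in the order [1, 2, 3, 4, 5, 6, 7, 8, 9] gives [1, 1, 8, 1, 1, 1, 1, 1, 1]; set D = diag(1, 1, 8, 1, 1, 1, 1, 1, 1) and form L = D - A. Since every row of L sums to 0, the all-ones vector is in the kernel and 0 is an eigenvalue.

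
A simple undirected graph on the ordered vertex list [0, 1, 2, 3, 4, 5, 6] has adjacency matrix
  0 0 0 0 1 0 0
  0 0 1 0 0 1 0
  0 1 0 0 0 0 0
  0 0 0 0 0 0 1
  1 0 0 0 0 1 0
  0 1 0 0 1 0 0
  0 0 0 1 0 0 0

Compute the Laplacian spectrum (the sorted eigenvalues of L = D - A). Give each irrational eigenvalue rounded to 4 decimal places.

Each diagonal entry of L is the vertex degree and each off-diagonal entry is -1 where an edge is present, 0 otherwise; in the order [0, 1, 2, 3, 4, 5, 6] the diagonal is [1, 2, 1, 1, 2, 2, 1]. Since every row of L sums to 0, the all-ones vector is in the kernel and 0 is an eigenvalue. The 2 zero eigenvalues correspond to the 2 connected components. There are 2 zeros in the spectrum, matching the 2 components. The eigenvalues sum to 10, which equals trace(L) = 2|E|.

[0, 0, 0.3820, 1.3820, 2, 2.6180, 3.6180]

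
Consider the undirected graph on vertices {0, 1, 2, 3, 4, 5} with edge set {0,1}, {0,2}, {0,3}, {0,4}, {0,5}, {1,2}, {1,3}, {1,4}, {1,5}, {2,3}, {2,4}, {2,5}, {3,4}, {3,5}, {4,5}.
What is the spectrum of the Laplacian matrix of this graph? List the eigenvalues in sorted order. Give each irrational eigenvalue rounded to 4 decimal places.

[0, 6, 6, 6, 6, 6]

Reading degrees in the order [0, 1, 2, 3, 4, 5] gives [5, 5, 5, 5, 5, 5]; set D = diag(5, 5, 5, 5, 5, 5) and form L = D - A. L is symmetric positive semidefinite, so every eigenvalue is real and nonnegative. The single zero eigenvalue shows the graph is connected. There is one zero in the spectrum, matching the 1 component. By the matrix-tree theorem the graph has (1/6) * product of the nonzero eigenvalues = 1296 spanning trees.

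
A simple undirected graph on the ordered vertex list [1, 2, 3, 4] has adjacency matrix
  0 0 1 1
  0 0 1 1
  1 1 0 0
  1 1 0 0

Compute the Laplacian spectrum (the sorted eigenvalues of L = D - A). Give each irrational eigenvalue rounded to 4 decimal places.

With the vertex order [1, 2, 3, 4], the degrees are [2, 2, 2, 2], giving D = diag(2, 2, 2, 2) and L = D - A. L is symmetric positive semidefinite, so every eigenvalue is real and nonnegative. The single zero eigenvalue shows the graph is connected.

[0, 2, 2, 4]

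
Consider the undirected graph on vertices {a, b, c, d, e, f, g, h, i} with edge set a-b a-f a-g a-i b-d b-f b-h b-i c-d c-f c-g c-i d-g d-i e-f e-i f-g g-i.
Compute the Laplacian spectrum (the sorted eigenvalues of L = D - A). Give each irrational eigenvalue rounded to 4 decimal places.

Reading degrees in the order [a, b, c, d, e, f, g, h, i] gives [4, 5, 4, 4, 2, 5, 5, 1, 6]; set D = diag(4, 5, 4, 4, 2, 5, 5, 1, 6) and form L = D - A. Diagonalising L (or applying a numerical eigensolver to the 9x9 matrix) gives the spectrum above. The single zero eigenvalue shows the graph is connected. The largest eigenvalue, 7.7742, is at most the vertex count 9.

[0, 0.8814, 1.9742, 3.4190, 4.3068, 5.2774, 5.7790, 6.5879, 7.7742]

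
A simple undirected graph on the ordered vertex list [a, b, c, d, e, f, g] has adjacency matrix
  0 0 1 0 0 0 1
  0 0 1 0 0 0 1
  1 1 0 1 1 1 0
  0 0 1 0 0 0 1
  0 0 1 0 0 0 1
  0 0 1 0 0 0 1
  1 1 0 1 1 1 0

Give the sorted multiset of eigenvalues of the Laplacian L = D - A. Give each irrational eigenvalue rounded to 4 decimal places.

[0, 2, 2, 2, 2, 5, 7]

With the vertex order [a, b, c, d, e, f, g], the degrees are [2, 2, 5, 2, 2, 2, 5], giving D = diag(2, 2, 5, 2, 2, 2, 5) and L = D - A. Diagonalising L (or applying a numerical eigensolver to the 7x7 matrix) gives the spectrum above. The single zero eigenvalue shows the graph is connected.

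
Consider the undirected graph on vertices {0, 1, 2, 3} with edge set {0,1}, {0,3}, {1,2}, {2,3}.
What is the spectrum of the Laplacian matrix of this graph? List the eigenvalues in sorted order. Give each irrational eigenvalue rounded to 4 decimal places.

With the vertex order [0, 1, 2, 3], the degrees are [2, 2, 2, 2], giving D = diag(2, 2, 2, 2) and L = D - A. Diagonalising L (or applying a numerical eigensolver to the 4x4 matrix) gives the spectrum above. The largest eigenvalue, 4, is at most the vertex count 4. The eigenvalues sum to 8, which equals trace(L) = 2|E|.

[0, 2, 2, 4]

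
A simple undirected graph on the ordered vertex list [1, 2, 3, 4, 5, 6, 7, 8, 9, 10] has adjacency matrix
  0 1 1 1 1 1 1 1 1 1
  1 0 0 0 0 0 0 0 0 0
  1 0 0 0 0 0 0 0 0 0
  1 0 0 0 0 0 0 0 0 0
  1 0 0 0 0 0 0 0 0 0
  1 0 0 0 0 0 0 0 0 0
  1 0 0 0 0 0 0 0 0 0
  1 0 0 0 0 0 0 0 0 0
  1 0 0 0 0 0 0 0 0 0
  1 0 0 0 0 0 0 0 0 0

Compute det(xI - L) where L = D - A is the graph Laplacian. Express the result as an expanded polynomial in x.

Each diagonal entry of L is the vertex degree and each off-diagonal entry is -1 where an edge is present, 0 otherwise; in the order [1, 2, 3, 4, 5, 6, 7, 8, 9, 10] the diagonal is [9, 1, 1, 1, 1, 1, 1, 1, 1, 1]. L has integer entries, so p(x) = det(xI - L) has integer coefficients. Expanding the determinant yields x^10 - 18x^9 + 108x^8 - 336x^7 + 630x^6 - 756x^5 + 588x^4 - 288x^3 + 81x^2 - 10x. Since p(0) = det(-L) = 0, x divides p(x). The eigenvalues sum to 18, which equals trace(L) = 2|E|. The largest eigenvalue, 10, is at most the vertex count 10.

x^10 - 18x^9 + 108x^8 - 336x^7 + 630x^6 - 756x^5 + 588x^4 - 288x^3 + 81x^2 - 10x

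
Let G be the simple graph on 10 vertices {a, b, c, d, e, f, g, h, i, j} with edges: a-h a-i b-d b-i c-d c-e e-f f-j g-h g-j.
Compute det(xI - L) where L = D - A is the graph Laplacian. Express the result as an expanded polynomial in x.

x^10 - 20x^9 + 170x^8 - 800x^7 + 2275x^6 - 4004x^5 + 4290x^4 - 2640x^3 + 825x^2 - 100x

Reading degrees in the order [a, b, c, d, e, f, g, h, i, j] gives [2, 2, 2, 2, 2, 2, 2, 2, 2, 2]; set D = diag(2, 2, 2, 2, 2, 2, 2, 2, 2, 2) and form L = D - A. L has integer entries, so p(x) = det(xI - L) has integer coefficients. Expanding the determinant yields x^10 - 20x^9 + 170x^8 - 800x^7 + 2275x^6 - 4004x^5 + 4290x^4 - 2640x^3 + 825x^2 - 100x. Since p(0) = det(-L) = 0, x divides p(x). The largest eigenvalue, 4, is at most the vertex count 10.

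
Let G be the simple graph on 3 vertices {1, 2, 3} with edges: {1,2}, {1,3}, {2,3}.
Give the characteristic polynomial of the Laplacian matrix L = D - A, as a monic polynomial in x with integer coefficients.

Each diagonal entry of L is the vertex degree and each off-diagonal entry is -1 where an edge is present, 0 otherwise; in the order [1, 2, 3] the diagonal is [2, 2, 2]. The eigenvalues of L are [0, 3, 3]; the characteristic polynomial is the product of (x - lambda_i), which multiplies out to x^3 - 6x^2 + 9x. The constant term is 0 because L is singular (the all-ones vector lies in its kernel). There is one zero in the spectrum, matching the 1 component. By the matrix-tree theorem the graph has (1/3) * product of the nonzero eigenvalues = 3 spanning trees.

x^3 - 6x^2 + 9x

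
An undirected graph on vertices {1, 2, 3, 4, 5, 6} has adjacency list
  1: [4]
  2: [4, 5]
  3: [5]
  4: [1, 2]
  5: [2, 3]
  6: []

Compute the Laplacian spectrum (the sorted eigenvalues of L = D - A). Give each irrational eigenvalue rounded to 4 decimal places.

[0, 0, 0.3820, 1.3820, 2.6180, 3.6180]

With the vertex order [1, 2, 3, 4, 5, 6], the degrees are [1, 2, 1, 2, 2, 0], giving D = diag(1, 2, 1, 2, 2, 0) and L = D - A. The multiplicity of 0 as a Laplacian eigenvalue equals the number of connected components. The 2 zero eigenvalues correspond to the 2 connected components. The eigenvalues sum to 8, which equals trace(L) = 2|E|. There are 2 zeros in the spectrum, matching the 2 components.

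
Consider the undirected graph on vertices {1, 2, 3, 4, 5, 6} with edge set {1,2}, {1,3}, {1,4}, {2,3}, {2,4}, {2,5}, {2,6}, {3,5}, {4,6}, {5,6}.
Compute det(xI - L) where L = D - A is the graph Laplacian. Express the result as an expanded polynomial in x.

With the vertex order [1, 2, 3, 4, 5, 6], the degrees are [3, 5, 3, 3, 3, 3], giving D = diag(3, 5, 3, 3, 3, 3) and L = D - A. Computing det(xI - L) by cofactor expansion (or equivalently via sum-over-permutations) gives x^6 - 20x^5 + 155x^4 - 580x^3 + 1045x^2 - 726x. Since p(0) = det(-L) = 0, x divides p(x). The largest eigenvalue, 6, is at most the vertex count 6.

x^6 - 20x^5 + 155x^4 - 580x^3 + 1045x^2 - 726x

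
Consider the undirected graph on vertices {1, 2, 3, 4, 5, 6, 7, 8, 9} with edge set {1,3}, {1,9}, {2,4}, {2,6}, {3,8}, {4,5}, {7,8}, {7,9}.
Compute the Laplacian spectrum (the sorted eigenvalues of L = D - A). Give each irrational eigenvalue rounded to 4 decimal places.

Each diagonal entry of L is the vertex degree and each off-diagonal entry is -1 where an edge is present, 0 otherwise; in the order [1, 2, 3, 4, 5, 6, 7, 8, 9] the diagonal is [2, 2, 2, 2, 1, 1, 2, 2, 2]. L is symmetric positive semidefinite, so every eigenvalue is real and nonnegative. The 2 zero eigenvalues correspond to the 2 connected components.

[0, 0, 0.5858, 1.3820, 1.3820, 2, 3.4142, 3.6180, 3.6180]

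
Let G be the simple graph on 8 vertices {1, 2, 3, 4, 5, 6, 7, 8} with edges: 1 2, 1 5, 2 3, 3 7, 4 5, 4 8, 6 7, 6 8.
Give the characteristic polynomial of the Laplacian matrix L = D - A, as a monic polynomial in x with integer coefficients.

Reading degrees in the order [1, 2, 3, 4, 5, 6, 7, 8] gives [2, 2, 2, 2, 2, 2, 2, 2]; set D = diag(2, 2, 2, 2, 2, 2, 2, 2) and form L = D - A. L has integer entries, so p(x) = det(xI - L) has integer coefficients. Expanding the determinant yields x^8 - 16x^7 + 104x^6 - 352x^5 + 660x^4 - 672x^3 + 336x^2 - 64x. The coefficient of x^7 equals -trace(L) = -16, matching the sum of degrees.

x^8 - 16x^7 + 104x^6 - 352x^5 + 660x^4 - 672x^3 + 336x^2 - 64x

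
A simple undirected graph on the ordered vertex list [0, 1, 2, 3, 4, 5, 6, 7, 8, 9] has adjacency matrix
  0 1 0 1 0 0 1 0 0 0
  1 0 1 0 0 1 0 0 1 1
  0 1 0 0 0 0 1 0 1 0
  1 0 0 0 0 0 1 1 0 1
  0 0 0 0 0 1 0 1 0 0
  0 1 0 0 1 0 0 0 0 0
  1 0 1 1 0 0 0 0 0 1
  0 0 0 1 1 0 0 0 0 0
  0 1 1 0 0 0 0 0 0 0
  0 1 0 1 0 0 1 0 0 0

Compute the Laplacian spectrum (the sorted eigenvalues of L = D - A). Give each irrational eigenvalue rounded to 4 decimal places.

With the vertex order [0, 1, 2, 3, 4, 5, 6, 7, 8, 9], the degrees are [3, 5, 3, 4, 2, 2, 4, 2, 2, 3], giving D = diag(3, 5, 3, 4, 2, 2, 4, 2, 2, 3) and L = D - A. L is symmetric positive semidefinite, so every eigenvalue is real and nonnegative. The largest eigenvalue, 6.6088, is at most the vertex count 10. There is one zero in the spectrum, matching the 1 component.

[0, 0.6977, 1.2210, 1.8872, 3, 3.2234, 3.4471, 4.5333, 5.3815, 6.6088]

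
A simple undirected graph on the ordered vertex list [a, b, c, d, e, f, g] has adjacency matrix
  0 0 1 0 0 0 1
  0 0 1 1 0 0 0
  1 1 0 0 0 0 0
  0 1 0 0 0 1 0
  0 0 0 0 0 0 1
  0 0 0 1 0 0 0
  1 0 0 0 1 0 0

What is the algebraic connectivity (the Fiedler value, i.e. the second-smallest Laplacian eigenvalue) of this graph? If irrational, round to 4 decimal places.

0.1981

With the vertex order [a, b, c, d, e, f, g], the degrees are [2, 2, 2, 2, 1, 1, 2], giving D = diag(2, 2, 2, 2, 1, 1, 2) and L = D - A. The sorted Laplacian eigenvalues are [0, 0.1981, 0.7530, 1.5550, 2.4450, 3.2470, 3.8019]; the algebraic connectivity is the second entry, 0.1981. By the matrix-tree theorem the graph has (1/7) * product of the nonzero eigenvalues = 1 spanning tree.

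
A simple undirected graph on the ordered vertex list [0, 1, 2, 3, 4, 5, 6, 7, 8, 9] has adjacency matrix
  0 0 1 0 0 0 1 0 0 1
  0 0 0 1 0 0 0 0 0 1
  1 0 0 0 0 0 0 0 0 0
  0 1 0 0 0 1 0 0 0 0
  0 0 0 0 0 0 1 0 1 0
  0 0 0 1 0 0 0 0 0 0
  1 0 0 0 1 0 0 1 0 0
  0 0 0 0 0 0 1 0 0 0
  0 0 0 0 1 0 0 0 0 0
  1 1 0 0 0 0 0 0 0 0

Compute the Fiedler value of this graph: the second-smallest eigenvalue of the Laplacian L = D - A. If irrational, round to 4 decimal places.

Each diagonal entry of L is the vertex degree and each off-diagonal entry is -1 where an edge is present, 0 otherwise; in the order [0, 1, 2, 3, 4, 5, 6, 7, 8, 9] the diagonal is [3, 2, 1, 2, 2, 1, 3, 1, 1, 2]. The sorted Laplacian eigenvalues are [0, 0.1398, 0.4249, 0.6932, 1, 2, 2.2574, 3.1456, 3.6414, 4.6978]; the algebraic connectivity is the second entry, 0.1398. The eigenvalues sum to 18, which equals trace(L) = 2|E|.

0.1398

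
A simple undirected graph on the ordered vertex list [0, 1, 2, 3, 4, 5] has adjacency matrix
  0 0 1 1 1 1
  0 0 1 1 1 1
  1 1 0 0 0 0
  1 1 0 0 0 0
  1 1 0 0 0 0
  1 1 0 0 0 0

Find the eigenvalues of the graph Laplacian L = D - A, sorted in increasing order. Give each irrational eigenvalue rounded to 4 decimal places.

Each diagonal entry of L is the vertex degree and each off-diagonal entry is -1 where an edge is present, 0 otherwise; in the order [0, 1, 2, 3, 4, 5] the diagonal is [4, 4, 2, 2, 2, 2]. Since every row of L sums to 0, the all-ones vector is in the kernel and 0 is an eigenvalue. The single zero eigenvalue shows the graph is connected. The eigenvalues sum to 16, which equals trace(L) = 2|E|.

[0, 2, 2, 2, 4, 6]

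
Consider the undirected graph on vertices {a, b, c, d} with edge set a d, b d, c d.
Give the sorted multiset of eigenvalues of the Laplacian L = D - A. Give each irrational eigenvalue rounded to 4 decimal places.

[0, 1, 1, 4]

With the vertex order [a, b, c, d], the degrees are [1, 1, 1, 3], giving D = diag(1, 1, 1, 3) and L = D - A. Diagonalising L (or applying a numerical eigensolver to the 4x4 matrix) gives the spectrum above.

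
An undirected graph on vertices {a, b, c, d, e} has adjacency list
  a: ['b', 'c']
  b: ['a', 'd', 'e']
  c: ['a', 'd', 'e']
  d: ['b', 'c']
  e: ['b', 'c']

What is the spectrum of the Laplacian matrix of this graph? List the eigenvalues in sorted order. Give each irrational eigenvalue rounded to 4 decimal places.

[0, 2, 2, 3, 5]

Reading degrees in the order [a, b, c, d, e] gives [2, 3, 3, 2, 2]; set D = diag(2, 3, 3, 2, 2) and form L = D - A. L is symmetric positive semidefinite, so every eigenvalue is real and nonnegative. The eigenvalues sum to 12, which equals trace(L) = 2|E|.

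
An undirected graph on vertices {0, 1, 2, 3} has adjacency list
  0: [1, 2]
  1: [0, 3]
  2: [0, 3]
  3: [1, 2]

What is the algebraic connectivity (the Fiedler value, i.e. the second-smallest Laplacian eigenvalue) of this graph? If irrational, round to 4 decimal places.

Each diagonal entry of L is the vertex degree and each off-diagonal entry is -1 where an edge is present, 0 otherwise; in the order [0, 1, 2, 3] the diagonal is [2, 2, 2, 2]. Computing the eigenvalues of L and sorting gives [0, 2, 2, 4]. The Fiedler value lambda_2 = 2 is strictly positive, so the graph is connected. By the matrix-tree theorem the graph has (1/4) * product of the nonzero eigenvalues = 4 spanning trees. The eigenvalues sum to 8, which equals trace(L) = 2|E|.

2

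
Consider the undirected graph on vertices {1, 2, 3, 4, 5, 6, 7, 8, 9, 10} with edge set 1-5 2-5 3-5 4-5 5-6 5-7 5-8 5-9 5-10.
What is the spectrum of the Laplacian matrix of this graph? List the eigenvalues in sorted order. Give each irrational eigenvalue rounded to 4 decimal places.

Each diagonal entry of L is the vertex degree and each off-diagonal entry is -1 where an edge is present, 0 otherwise; in the order [1, 2, 3, 4, 5, 6, 7, 8, 9, 10] the diagonal is [1, 1, 1, 1, 9, 1, 1, 1, 1, 1]. L is symmetric positive semidefinite, so every eigenvalue is real and nonnegative. The largest eigenvalue, 10, is at most the vertex count 10.

[0, 1, 1, 1, 1, 1, 1, 1, 1, 10]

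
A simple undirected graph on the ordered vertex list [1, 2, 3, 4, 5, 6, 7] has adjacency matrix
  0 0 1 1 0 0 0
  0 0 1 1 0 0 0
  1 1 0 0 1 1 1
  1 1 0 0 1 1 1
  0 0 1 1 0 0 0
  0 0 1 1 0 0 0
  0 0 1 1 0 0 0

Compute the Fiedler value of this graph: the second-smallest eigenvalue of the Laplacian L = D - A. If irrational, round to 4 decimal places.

Each diagonal entry of L is the vertex degree and each off-diagonal entry is -1 where an edge is present, 0 otherwise; in the order [1, 2, 3, 4, 5, 6, 7] the diagonal is [2, 2, 5, 5, 2, 2, 2]. The smallest Laplacian eigenvalue is always 0. The next one, lambda_2 = 2, measures how hard the graph is to disconnect: larger values mean better connectivity. There is one zero in the spectrum, matching the 1 component.

2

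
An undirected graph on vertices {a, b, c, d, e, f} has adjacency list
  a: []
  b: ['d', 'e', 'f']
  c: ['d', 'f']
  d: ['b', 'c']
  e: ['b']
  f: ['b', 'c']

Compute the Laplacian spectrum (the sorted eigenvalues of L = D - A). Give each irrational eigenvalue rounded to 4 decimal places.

[0, 0, 0.8299, 2, 2.6889, 4.4812]

Reading degrees in the order [a, b, c, d, e, f] gives [0, 3, 2, 2, 1, 2]; set D = diag(0, 3, 2, 2, 1, 2) and form L = D - A. Since every row of L sums to 0, the all-ones vector is in the kernel and 0 is an eigenvalue. The 2 zero eigenvalues correspond to the 2 connected components.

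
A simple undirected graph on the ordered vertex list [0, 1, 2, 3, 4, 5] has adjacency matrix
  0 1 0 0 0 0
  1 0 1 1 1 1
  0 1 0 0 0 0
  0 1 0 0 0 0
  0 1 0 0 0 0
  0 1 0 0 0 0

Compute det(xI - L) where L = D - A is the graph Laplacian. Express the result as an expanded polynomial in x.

Each diagonal entry of L is the vertex degree and each off-diagonal entry is -1 where an edge is present, 0 otherwise; in the order [0, 1, 2, 3, 4, 5] the diagonal is [1, 5, 1, 1, 1, 1]. The eigenvalues of L are [0, 1, 1, 1, 1, 6]; the characteristic polynomial is the product of (x - lambda_i), which multiplies out to x^6 - 10x^5 + 30x^4 - 40x^3 + 25x^2 - 6x. The constant term is 0 because L is singular (the all-ones vector lies in its kernel). The eigenvalues sum to 10, which equals trace(L) = 2|E|. By the matrix-tree theorem the graph has (1/6) * product of the nonzero eigenvalues = 1 spanning tree.

x^6 - 10x^5 + 30x^4 - 40x^3 + 25x^2 - 6x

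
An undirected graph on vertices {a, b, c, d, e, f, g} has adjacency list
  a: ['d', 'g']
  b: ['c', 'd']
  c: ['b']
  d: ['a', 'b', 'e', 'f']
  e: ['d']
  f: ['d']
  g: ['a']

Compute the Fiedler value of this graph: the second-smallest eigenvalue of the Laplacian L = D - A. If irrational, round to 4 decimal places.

With the vertex order [a, b, c, d, e, f, g], the degrees are [2, 2, 1, 4, 1, 1, 1], giving D = diag(2, 2, 1, 4, 1, 1, 1) and L = D - A. The smallest Laplacian eigenvalue is always 0. The next one, lambda_2 = 0.3820, measures how hard the graph is to disconnect: larger values mean better connectivity.

0.3820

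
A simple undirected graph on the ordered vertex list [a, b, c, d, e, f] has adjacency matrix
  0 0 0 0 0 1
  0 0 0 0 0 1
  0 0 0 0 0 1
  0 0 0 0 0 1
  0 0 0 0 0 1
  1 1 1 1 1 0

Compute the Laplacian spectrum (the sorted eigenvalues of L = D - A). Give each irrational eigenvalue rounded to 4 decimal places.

[0, 1, 1, 1, 1, 6]

With the vertex order [a, b, c, d, e, f], the degrees are [1, 1, 1, 1, 1, 5], giving D = diag(1, 1, 1, 1, 1, 5) and L = D - A. L is symmetric positive semidefinite, so every eigenvalue is real and nonnegative. There is one zero in the spectrum, matching the 1 component.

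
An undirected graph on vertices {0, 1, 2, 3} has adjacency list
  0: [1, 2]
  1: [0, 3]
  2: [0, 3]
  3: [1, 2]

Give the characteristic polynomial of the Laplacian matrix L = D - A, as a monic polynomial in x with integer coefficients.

x^4 - 8x^3 + 20x^2 - 16x

Each diagonal entry of L is the vertex degree and each off-diagonal entry is -1 where an edge is present, 0 otherwise; in the order [0, 1, 2, 3] the diagonal is [2, 2, 2, 2]. Computing det(xI - L) by cofactor expansion (or equivalently via sum-over-permutations) gives x^4 - 8x^3 + 20x^2 - 16x. Since p(0) = det(-L) = 0, x divides p(x).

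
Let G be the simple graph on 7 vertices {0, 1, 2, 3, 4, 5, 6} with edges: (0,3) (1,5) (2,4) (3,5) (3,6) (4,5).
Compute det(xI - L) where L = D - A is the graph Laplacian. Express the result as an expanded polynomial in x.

Each diagonal entry of L is the vertex degree and each off-diagonal entry is -1 where an edge is present, 0 otherwise; in the order [0, 1, 2, 3, 4, 5, 6] the diagonal is [1, 1, 1, 3, 2, 3, 1]. L has integer entries, so p(x) = det(xI - L) has integer coefficients. Expanding the determinant yields x^7 - 12x^6 + 53x^5 - 108x^4 + 105x^3 - 46x^2 + 7x. The coefficient of x^6 equals -trace(L) = -12, matching the sum of degrees. The eigenvalues sum to 12, which equals trace(L) = 2|E|. The largest eigenvalue, 4.6287, is at most the vertex count 7.

x^7 - 12x^6 + 53x^5 - 108x^4 + 105x^3 - 46x^2 + 7x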